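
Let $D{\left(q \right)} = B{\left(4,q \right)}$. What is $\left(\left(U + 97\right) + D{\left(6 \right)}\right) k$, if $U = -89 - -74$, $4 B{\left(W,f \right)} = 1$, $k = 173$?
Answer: $\frac{56917}{4} \approx 14229.0$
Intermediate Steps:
$B{\left(W,f \right)} = \frac{1}{4}$ ($B{\left(W,f \right)} = \frac{1}{4} \cdot 1 = \frac{1}{4}$)
$D{\left(q \right)} = \frac{1}{4}$
$U = -15$ ($U = -89 + 74 = -15$)
$\left(\left(U + 97\right) + D{\left(6 \right)}\right) k = \left(\left(-15 + 97\right) + \frac{1}{4}\right) 173 = \left(82 + \frac{1}{4}\right) 173 = \frac{329}{4} \cdot 173 = \frac{56917}{4}$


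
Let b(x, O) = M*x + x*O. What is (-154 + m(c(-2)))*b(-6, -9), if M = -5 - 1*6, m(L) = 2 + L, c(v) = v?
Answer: -18480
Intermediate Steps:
M = -11 (M = -5 - 6 = -11)
b(x, O) = -11*x + O*x (b(x, O) = -11*x + x*O = -11*x + O*x)
(-154 + m(c(-2)))*b(-6, -9) = (-154 + (2 - 2))*(-6*(-11 - 9)) = (-154 + 0)*(-6*(-20)) = -154*120 = -18480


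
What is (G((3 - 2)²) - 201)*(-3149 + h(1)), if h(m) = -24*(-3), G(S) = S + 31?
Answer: 520013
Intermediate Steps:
G(S) = 31 + S
h(m) = 72
(G((3 - 2)²) - 201)*(-3149 + h(1)) = ((31 + (3 - 2)²) - 201)*(-3149 + 72) = ((31 + 1²) - 201)*(-3077) = ((31 + 1) - 201)*(-3077) = (32 - 201)*(-3077) = -169*(-3077) = 520013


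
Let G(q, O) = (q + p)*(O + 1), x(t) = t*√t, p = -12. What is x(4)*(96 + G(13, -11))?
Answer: 688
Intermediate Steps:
x(t) = t^(3/2)
G(q, O) = (1 + O)*(-12 + q) (G(q, O) = (q - 12)*(O + 1) = (-12 + q)*(1 + O) = (1 + O)*(-12 + q))
x(4)*(96 + G(13, -11)) = 4^(3/2)*(96 + (-12 + 13 - 12*(-11) - 11*13)) = 8*(96 + (-12 + 13 + 132 - 143)) = 8*(96 - 10) = 8*86 = 688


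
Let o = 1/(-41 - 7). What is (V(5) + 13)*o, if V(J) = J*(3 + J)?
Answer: -53/48 ≈ -1.1042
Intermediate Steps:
o = -1/48 (o = 1/(-48) = -1/48 ≈ -0.020833)
(V(5) + 13)*o = (5*(3 + 5) + 13)*(-1/48) = (5*8 + 13)*(-1/48) = (40 + 13)*(-1/48) = 53*(-1/48) = -53/48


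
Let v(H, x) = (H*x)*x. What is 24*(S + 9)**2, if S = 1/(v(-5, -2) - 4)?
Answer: 46225/24 ≈ 1926.0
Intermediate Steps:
v(H, x) = H*x**2
S = -1/24 (S = 1/(-5*(-2)**2 - 4) = 1/(-5*4 - 4) = 1/(-20 - 4) = 1/(-24) = -1/24 ≈ -0.041667)
24*(S + 9)**2 = 24*(-1/24 + 9)**2 = 24*(215/24)**2 = 24*(46225/576) = 46225/24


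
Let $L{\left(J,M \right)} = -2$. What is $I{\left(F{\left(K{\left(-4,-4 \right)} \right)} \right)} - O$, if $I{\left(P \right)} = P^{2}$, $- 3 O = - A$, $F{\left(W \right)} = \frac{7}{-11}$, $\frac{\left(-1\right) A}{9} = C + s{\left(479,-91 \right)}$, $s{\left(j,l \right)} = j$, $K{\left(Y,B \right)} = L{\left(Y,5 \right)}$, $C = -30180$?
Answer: $- \frac{10781414}{121} \approx -89103.0$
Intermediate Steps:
$K{\left(Y,B \right)} = -2$
$A = 267309$ ($A = - 9 \left(-30180 + 479\right) = \left(-9\right) \left(-29701\right) = 267309$)
$F{\left(W \right)} = - \frac{7}{11}$ ($F{\left(W \right)} = 7 \left(- \frac{1}{11}\right) = - \frac{7}{11}$)
$O = 89103$ ($O = - \frac{\left(-1\right) 267309}{3} = \left(- \frac{1}{3}\right) \left(-267309\right) = 89103$)
$I{\left(F{\left(K{\left(-4,-4 \right)} \right)} \right)} - O = \left(- \frac{7}{11}\right)^{2} - 89103 = \frac{49}{121} - 89103 = - \frac{10781414}{121}$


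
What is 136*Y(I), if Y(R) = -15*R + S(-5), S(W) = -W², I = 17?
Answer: -38080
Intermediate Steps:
Y(R) = -25 - 15*R (Y(R) = -15*R - 1*(-5)² = -15*R - 1*25 = -15*R - 25 = -25 - 15*R)
136*Y(I) = 136*(-25 - 15*17) = 136*(-25 - 255) = 136*(-280) = -38080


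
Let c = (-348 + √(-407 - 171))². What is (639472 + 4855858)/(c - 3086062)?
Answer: -28292706505/15268548194 + 1354598845*I*√2/183222578328 ≈ -1.853 + 0.010456*I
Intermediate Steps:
c = (-348 + 17*I*√2)² (c = (-348 + √(-578))² = (-348 + 17*I*√2)² ≈ 1.2053e+5 - 16733.0*I)
(639472 + 4855858)/(c - 3086062) = (639472 + 4855858)/((120526 - 11832*I*√2) - 3086062) = 5495330/(-2965536 - 11832*I*√2)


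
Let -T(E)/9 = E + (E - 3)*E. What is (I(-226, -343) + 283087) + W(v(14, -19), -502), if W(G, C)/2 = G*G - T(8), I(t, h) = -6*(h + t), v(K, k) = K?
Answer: 287757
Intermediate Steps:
I(t, h) = -6*h - 6*t
T(E) = -9*E - 9*E*(-3 + E) (T(E) = -9*(E + (E - 3)*E) = -9*(E + (-3 + E)*E) = -9*(E + E*(-3 + E)) = -9*E - 9*E*(-3 + E))
W(G, C) = 864 + 2*G² (W(G, C) = 2*(G*G - 9*8*(2 - 1*8)) = 2*(G² - 9*8*(2 - 8)) = 2*(G² - 9*8*(-6)) = 2*(G² - 1*(-432)) = 2*(G² + 432) = 2*(432 + G²) = 864 + 2*G²)
(I(-226, -343) + 283087) + W(v(14, -19), -502) = ((-6*(-343) - 6*(-226)) + 283087) + (864 + 2*14²) = ((2058 + 1356) + 283087) + (864 + 2*196) = (3414 + 283087) + (864 + 392) = 286501 + 1256 = 287757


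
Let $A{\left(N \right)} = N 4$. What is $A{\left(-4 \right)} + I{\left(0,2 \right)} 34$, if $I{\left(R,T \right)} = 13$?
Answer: $426$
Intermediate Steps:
$A{\left(N \right)} = 4 N$
$A{\left(-4 \right)} + I{\left(0,2 \right)} 34 = 4 \left(-4\right) + 13 \cdot 34 = -16 + 442 = 426$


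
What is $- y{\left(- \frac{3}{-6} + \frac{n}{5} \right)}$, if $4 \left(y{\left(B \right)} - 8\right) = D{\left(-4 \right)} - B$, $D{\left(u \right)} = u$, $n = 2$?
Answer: $- \frac{271}{40} \approx -6.775$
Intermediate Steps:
$y{\left(B \right)} = 7 - \frac{B}{4}$ ($y{\left(B \right)} = 8 + \frac{-4 - B}{4} = 8 - \left(1 + \frac{B}{4}\right) = 7 - \frac{B}{4}$)
$- y{\left(- \frac{3}{-6} + \frac{n}{5} \right)} = - (7 - \frac{- \frac{3}{-6} + \frac{2}{5}}{4}) = - (7 - \frac{\left(-3\right) \left(- \frac{1}{6}\right) + 2 \cdot \frac{1}{5}}{4}) = - (7 - \frac{\frac{1}{2} + \frac{2}{5}}{4}) = - (7 - \frac{9}{40}) = \left(-1\right) \frac{271}{40} = - \frac{271}{40}$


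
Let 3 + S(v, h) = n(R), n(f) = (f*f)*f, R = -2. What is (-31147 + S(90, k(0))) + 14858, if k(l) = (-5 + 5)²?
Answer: -16300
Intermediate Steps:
k(l) = 0 (k(l) = 0² = 0)
n(f) = f³ (n(f) = f²*f = f³)
S(v, h) = -11 (S(v, h) = -3 + (-2)³ = -3 - 8 = -11)
(-31147 + S(90, k(0))) + 14858 = (-31147 - 11) + 14858 = -31158 + 14858 = -16300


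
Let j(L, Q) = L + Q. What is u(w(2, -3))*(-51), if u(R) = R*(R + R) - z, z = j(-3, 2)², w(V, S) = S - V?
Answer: -2499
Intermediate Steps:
z = 1 (z = (-3 + 2)² = (-1)² = 1)
u(R) = -1 + 2*R² (u(R) = R*(R + R) - 1*1 = R*(2*R) - 1 = 2*R² - 1 = -1 + 2*R²)
u(w(2, -3))*(-51) = (-1 + 2*(-3 - 1*2)²)*(-51) = (-1 + 2*(-3 - 2)²)*(-51) = (-1 + 2*(-5)²)*(-51) = (-1 + 2*25)*(-51) = (-1 + 50)*(-51) = 49*(-51) = -2499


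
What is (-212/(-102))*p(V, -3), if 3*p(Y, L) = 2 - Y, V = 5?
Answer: -106/51 ≈ -2.0784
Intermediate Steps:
p(Y, L) = 2/3 - Y/3 (p(Y, L) = (2 - Y)/3 = 2/3 - Y/3)
(-212/(-102))*p(V, -3) = (-212/(-102))*(2/3 - 1/3*5) = (-212*(-1/102))*(2/3 - 5/3) = (106/51)*(-1) = -106/51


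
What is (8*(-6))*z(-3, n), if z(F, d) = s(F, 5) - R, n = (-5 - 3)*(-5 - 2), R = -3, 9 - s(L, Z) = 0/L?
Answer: -576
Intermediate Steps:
s(L, Z) = 9 (s(L, Z) = 9 - 0/L = 9 - 1*0 = 9 + 0 = 9)
n = 56 (n = -8*(-7) = 56)
z(F, d) = 12 (z(F, d) = 9 - 1*(-3) = 9 + 3 = 12)
(8*(-6))*z(-3, n) = (8*(-6))*12 = -48*12 = -576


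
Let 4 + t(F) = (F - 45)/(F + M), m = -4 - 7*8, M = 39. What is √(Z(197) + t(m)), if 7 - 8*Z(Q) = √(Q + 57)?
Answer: √(30 - 2*√254)/4 ≈ 0.3423*I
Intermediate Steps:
Z(Q) = 7/8 - √(57 + Q)/8 (Z(Q) = 7/8 - √(Q + 57)/8 = 7/8 - √(57 + Q)/8)
m = -60 (m = -4 - 56 = -60)
t(F) = -4 + (-45 + F)/(39 + F) (t(F) = -4 + (F - 45)/(F + 39) = -4 + (-45 + F)/(39 + F))
√(Z(197) + t(m)) = √((7/8 - √(57 + 197)/8) + 3*(-67 - 1*(-60))/(39 - 60)) = √((7/8 - √254/8) + 3*(-67 + 60)/(-21)) = √((7/8 - √254/8) + 3*(-1/21)*(-7)) = √((7/8 - √254/8) + 1) = √(15/8 - √254/8)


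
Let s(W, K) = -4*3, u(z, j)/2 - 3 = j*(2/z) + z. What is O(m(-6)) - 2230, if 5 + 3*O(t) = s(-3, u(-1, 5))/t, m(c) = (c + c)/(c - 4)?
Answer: -2235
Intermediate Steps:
u(z, j) = 6 + 2*z + 4*j/z (u(z, j) = 6 + 2*(j*(2/z) + z) = 6 + 2*(2*j/z + z) = 6 + 2*(z + 2*j/z) = 6 + (2*z + 4*j/z) = 6 + 2*z + 4*j/z)
s(W, K) = -12
m(c) = 2*c/(-4 + c) (m(c) = (2*c)/(-4 + c) = 2*c/(-4 + c))
O(t) = -5/3 - 4/t (O(t) = -5/3 + (-12/t)/3 = -5/3 - 4/t)
O(m(-6)) - 2230 = (-5/3 - 4/(2*(-6)/(-4 - 6))) - 2230 = (-5/3 - 4/(2*(-6)/(-10))) - 2230 = (-5/3 - 4/(2*(-6)*(-⅒))) - 2230 = (-5/3 - 4/6/5) - 2230 = (-5/3 - 4*⅚) - 2230 = (-5/3 - 10/3) - 2230 = -5 - 2230 = -2235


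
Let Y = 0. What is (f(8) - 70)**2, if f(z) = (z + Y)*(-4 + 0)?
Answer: 10404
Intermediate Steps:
f(z) = -4*z (f(z) = (z + 0)*(-4 + 0) = z*(-4) = -4*z)
(f(8) - 70)**2 = (-4*8 - 70)**2 = (-32 - 70)**2 = (-102)**2 = 10404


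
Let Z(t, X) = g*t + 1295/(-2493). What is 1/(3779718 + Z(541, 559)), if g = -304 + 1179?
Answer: 2493/10602959554 ≈ 2.3512e-7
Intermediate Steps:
g = 875
Z(t, X) = -1295/2493 + 875*t (Z(t, X) = 875*t + 1295/(-2493) = 875*t + 1295*(-1/2493) = 875*t - 1295/2493 = -1295/2493 + 875*t)
1/(3779718 + Z(541, 559)) = 1/(3779718 + (-1295/2493 + 875*541)) = 1/(3779718 + (-1295/2493 + 473375)) = 1/(3779718 + 1180122580/2493) = 1/(10602959554/2493) = 2493/10602959554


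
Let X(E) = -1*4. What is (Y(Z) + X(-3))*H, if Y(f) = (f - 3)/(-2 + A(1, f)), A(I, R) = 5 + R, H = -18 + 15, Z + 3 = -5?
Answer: 27/5 ≈ 5.4000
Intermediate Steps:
Z = -8 (Z = -3 - 5 = -8)
X(E) = -4
H = -3
Y(f) = (-3 + f)/(3 + f) (Y(f) = (f - 3)/(-2 + (5 + f)) = (-3 + f)/(3 + f))
(Y(Z) + X(-3))*H = ((-3 - 8)/(3 - 8) - 4)*(-3) = (-11/(-5) - 4)*(-3) = (-⅕*(-11) - 4)*(-3) = (11/5 - 4)*(-3) = -9/5*(-3) = 27/5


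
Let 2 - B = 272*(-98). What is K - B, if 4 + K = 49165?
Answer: 22503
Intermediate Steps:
B = 26658 (B = 2 - 272*(-98) = 2 - 1*(-26656) = 2 + 26656 = 26658)
K = 49161 (K = -4 + 49165 = 49161)
K - B = 49161 - 1*26658 = 49161 - 26658 = 22503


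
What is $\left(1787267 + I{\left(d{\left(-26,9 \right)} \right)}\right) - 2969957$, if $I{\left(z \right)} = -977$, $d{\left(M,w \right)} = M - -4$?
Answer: $-1183667$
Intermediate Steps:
$d{\left(M,w \right)} = 4 + M$ ($d{\left(M,w \right)} = M + 4 = 4 + M$)
$\left(1787267 + I{\left(d{\left(-26,9 \right)} \right)}\right) - 2969957 = \left(1787267 - 977\right) - 2969957 = 1786290 - 2969957 = -1183667$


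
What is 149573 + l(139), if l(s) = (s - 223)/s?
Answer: 20790563/139 ≈ 1.4957e+5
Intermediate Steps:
l(s) = (-223 + s)/s
149573 + l(139) = 149573 + (-223 + 139)/139 = 149573 + (1/139)*(-84) = 149573 - 84/139 = 20790563/139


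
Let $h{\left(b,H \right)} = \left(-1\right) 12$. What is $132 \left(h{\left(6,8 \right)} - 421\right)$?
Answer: $-57156$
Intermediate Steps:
$h{\left(b,H \right)} = -12$
$132 \left(h{\left(6,8 \right)} - 421\right) = 132 \left(-12 - 421\right) = 132 \left(-433\right) = -57156$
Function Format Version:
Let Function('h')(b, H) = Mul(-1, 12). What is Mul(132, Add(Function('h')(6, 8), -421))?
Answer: -57156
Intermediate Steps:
Function('h')(b, H) = -12
Mul(132, Add(Function('h')(6, 8), -421)) = Mul(132, Add(-12, -421)) = Mul(132, -433) = -57156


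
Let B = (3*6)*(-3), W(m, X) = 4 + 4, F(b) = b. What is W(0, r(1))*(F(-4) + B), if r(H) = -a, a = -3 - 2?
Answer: -464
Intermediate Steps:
a = -5
r(H) = 5 (r(H) = -1*(-5) = 5)
W(m, X) = 8
B = -54 (B = 18*(-3) = -54)
W(0, r(1))*(F(-4) + B) = 8*(-4 - 54) = 8*(-58) = -464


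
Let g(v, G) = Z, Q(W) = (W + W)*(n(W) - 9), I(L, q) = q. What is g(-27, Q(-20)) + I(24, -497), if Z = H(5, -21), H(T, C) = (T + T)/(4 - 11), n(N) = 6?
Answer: -3489/7 ≈ -498.43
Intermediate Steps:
H(T, C) = -2*T/7 (H(T, C) = (2*T)/(-7) = (2*T)*(-⅐) = -2*T/7)
Q(W) = -6*W (Q(W) = (W + W)*(6 - 9) = (2*W)*(-3) = -6*W)
Z = -10/7 (Z = -2/7*5 = -10/7 ≈ -1.4286)
g(v, G) = -10/7
g(-27, Q(-20)) + I(24, -497) = -10/7 - 497 = -3489/7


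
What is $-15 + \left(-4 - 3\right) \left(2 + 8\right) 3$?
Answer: $-225$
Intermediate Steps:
$-15 + \left(-4 - 3\right) \left(2 + 8\right) 3 = -15 + \left(-7\right) 10 \cdot 3 = -15 - 210 = -225$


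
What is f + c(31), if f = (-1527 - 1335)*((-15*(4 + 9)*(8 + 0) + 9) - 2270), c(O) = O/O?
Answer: 10935703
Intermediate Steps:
c(O) = 1
f = 10935702 (f = -2862*((-195*8 + 9) - 2270) = -2862*((-15*104 + 9) - 2270) = -2862*((-1560 + 9) - 2270) = -2862*(-1551 - 2270) = -2862*(-3821) = 10935702)
f + c(31) = 10935702 + 1 = 10935703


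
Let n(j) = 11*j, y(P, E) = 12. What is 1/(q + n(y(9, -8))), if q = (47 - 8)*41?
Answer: 1/1731 ≈ 0.00057770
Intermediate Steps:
q = 1599 (q = 39*41 = 1599)
1/(q + n(y(9, -8))) = 1/(1599 + 11*12) = 1/(1599 + 132) = 1/1731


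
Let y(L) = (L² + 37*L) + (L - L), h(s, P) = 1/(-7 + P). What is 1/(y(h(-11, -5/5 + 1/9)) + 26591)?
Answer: 5041/134021669 ≈ 3.7613e-5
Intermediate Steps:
y(L) = L² + 37*L (y(L) = (L² + 37*L) + 0 = L² + 37*L)
1/(y(h(-11, -5/5 + 1/9)) + 26591) = 1/((37 + 1/(-7 + (-5/5 + 1/9)))/(-7 + (-5/5 + 1/9)) + 26591) = 1/((37 + 1/(-7 + (-5*⅕ + 1*(⅑))))/(-7 + (-5*⅕ + 1*(⅑))) + 26591) = 1/((37 + 1/(-7 + (-1 + ⅑)))/(-7 + (-1 + ⅑)) + 26591) = 1/((37 + 1/(-7 - 8/9))/(-7 - 8/9) + 26591) = 1/((37 + 1/(-71/9))/(-71/9) + 26591) = 1/(-9*(37 - 9/71)/71 + 26591) = 1/(-9/71*2618/71 + 26591) = 1/(-23562/5041 + 26591) = 1/(134021669/5041) = 5041/134021669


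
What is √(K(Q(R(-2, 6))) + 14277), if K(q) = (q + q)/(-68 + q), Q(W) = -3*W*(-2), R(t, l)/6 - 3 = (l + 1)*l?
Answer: √537407742/194 ≈ 119.50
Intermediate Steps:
R(t, l) = 18 + 6*l*(1 + l) (R(t, l) = 18 + 6*((l + 1)*l) = 18 + 6*((1 + l)*l) = 18 + 6*(l*(1 + l)) = 18 + 6*l*(1 + l))
Q(W) = 6*W
K(q) = 2*q/(-68 + q) (K(q) = (2*q)/(-68 + q) = 2*q/(-68 + q))
√(K(Q(R(-2, 6))) + 14277) = √(2*(6*(18 + 6*6 + 6*6²))/(-68 + 6*(18 + 6*6 + 6*6²)) + 14277) = √(2*(6*(18 + 36 + 6*36))/(-68 + 6*(18 + 36 + 6*36)) + 14277) = √(2*(6*(18 + 36 + 216))/(-68 + 6*(18 + 36 + 216)) + 14277) = √(2*(6*270)/(-68 + 6*270) + 14277) = √(2*1620/(-68 + 1620) + 14277) = √(2*1620/1552 + 14277) = √(2*1620*(1/1552) + 14277) = √(405/194 + 14277) = √(2770143/194) = √537407742/194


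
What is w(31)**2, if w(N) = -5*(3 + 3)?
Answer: 900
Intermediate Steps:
w(N) = -30 (w(N) = -5*6 = -30)
w(31)**2 = (-30)**2 = 900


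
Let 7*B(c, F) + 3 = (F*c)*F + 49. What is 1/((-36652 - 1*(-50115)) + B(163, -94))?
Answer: 7/1534555 ≈ 4.5616e-6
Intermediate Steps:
B(c, F) = 46/7 + c*F²/7 (B(c, F) = -3/7 + ((F*c)*F + 49)/7 = -3/7 + (c*F² + 49)/7 = -3/7 + (49 + c*F²)/7 = -3/7 + (7 + c*F²/7) = 46/7 + c*F²/7)
1/((-36652 - 1*(-50115)) + B(163, -94)) = 1/((-36652 - 1*(-50115)) + (46/7 + (⅐)*163*(-94)²)) = 1/((-36652 + 50115) + (46/7 + (⅐)*163*8836)) = 1/(13463 + (46/7 + 1440268/7)) = 1/(13463 + 1440314/7) = 1/(1534555/7) = 7/1534555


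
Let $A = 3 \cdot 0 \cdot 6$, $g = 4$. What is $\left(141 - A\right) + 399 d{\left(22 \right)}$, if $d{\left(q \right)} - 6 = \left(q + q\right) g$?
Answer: $72759$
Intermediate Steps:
$d{\left(q \right)} = 6 + 8 q$ ($d{\left(q \right)} = 6 + \left(q + q\right) 4 = 6 + 2 q 4 = 6 + 8 q$)
$A = 0$ ($A = 0 \cdot 6 = 0$)
$\left(141 - A\right) + 399 d{\left(22 \right)} = \left(141 - 0\right) + 399 \left(6 + 8 \cdot 22\right) = \left(141 + 0\right) + 399 \left(6 + 176\right) = 141 + 399 \cdot 182 = 141 + 72618 = 72759$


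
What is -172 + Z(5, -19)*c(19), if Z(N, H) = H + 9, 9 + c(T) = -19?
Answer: 108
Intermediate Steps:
c(T) = -28 (c(T) = -9 - 19 = -28)
Z(N, H) = 9 + H
-172 + Z(5, -19)*c(19) = -172 + (9 - 19)*(-28) = -172 - 10*(-28) = -172 + 280 = 108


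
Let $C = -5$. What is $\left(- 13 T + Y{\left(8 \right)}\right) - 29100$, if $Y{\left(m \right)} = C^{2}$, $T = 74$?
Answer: $-30037$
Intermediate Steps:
$Y{\left(m \right)} = 25$ ($Y{\left(m \right)} = \left(-5\right)^{2} = 25$)
$\left(- 13 T + Y{\left(8 \right)}\right) - 29100 = \left(\left(-13\right) 74 + 25\right) - 29100 = \left(-962 + 25\right) - 29100 = -937 - 29100 = -30037$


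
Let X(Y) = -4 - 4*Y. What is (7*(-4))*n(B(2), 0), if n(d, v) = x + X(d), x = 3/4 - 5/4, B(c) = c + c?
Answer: 574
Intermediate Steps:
B(c) = 2*c
x = -1/2 (x = 3*(1/4) - 5*1/4 = 3/4 - 5/4 = -1/2 ≈ -0.50000)
n(d, v) = -9/2 - 4*d (n(d, v) = -1/2 + (-4 - 4*d) = -9/2 - 4*d)
(7*(-4))*n(B(2), 0) = (7*(-4))*(-9/2 - 8*2) = -28*(-9/2 - 4*4) = -28*(-9/2 - 16) = -28*(-41/2) = 574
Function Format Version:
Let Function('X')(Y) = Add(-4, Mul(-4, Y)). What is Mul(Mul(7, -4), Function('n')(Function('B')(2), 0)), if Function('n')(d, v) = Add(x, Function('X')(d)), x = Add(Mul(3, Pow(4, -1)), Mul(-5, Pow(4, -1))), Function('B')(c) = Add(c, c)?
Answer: 574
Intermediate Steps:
Function('B')(c) = Mul(2, c)
x = Rational(-1, 2) (x = Add(Mul(3, Rational(1, 4)), Mul(-5, Rational(1, 4))) = Add(Rational(3, 4), Rational(-5, 4)) = Rational(-1, 2) ≈ -0.50000)
Function('n')(d, v) = Add(Rational(-9, 2), Mul(-4, d)) (Function('n')(d, v) = Add(Rational(-1, 2), Add(-4, Mul(-4, d))) = Add(Rational(-9, 2), Mul(-4, d)))
Mul(Mul(7, -4), Function('n')(Function('B')(2), 0)) = Mul(Mul(7, -4), Add(Rational(-9, 2), Mul(-4, Mul(2, 2)))) = Mul(-28, Add(Rational(-9, 2), Mul(-4, 4))) = Mul(-28, Add(Rational(-9, 2), -16)) = Mul(-28, Rational(-41, 2)) = 574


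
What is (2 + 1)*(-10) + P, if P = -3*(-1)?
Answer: -27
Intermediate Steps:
P = 3
(2 + 1)*(-10) + P = (2 + 1)*(-10) + 3 = 3*(-10) + 3 = -30 + 3 = -27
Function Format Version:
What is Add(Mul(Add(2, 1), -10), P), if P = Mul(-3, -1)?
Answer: -27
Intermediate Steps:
P = 3
Add(Mul(Add(2, 1), -10), P) = Add(Mul(Add(2, 1), -10), 3) = Add(Mul(3, -10), 3) = Add(-30, 3) = -27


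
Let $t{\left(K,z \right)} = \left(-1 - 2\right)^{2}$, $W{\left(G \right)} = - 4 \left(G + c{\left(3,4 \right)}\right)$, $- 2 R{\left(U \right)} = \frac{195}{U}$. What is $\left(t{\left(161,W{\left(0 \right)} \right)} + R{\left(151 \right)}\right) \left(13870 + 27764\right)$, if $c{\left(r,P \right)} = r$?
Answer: $\frac{52521291}{151} \approx 3.4782 \cdot 10^{5}$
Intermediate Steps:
$R{\left(U \right)} = - \frac{195}{2 U}$ ($R{\left(U \right)} = - \frac{195 \frac{1}{U}}{2} = - \frac{195}{2 U}$)
$W{\left(G \right)} = -12 - 4 G$ ($W{\left(G \right)} = - 4 \left(G + 3\right) = - 4 \left(3 + G\right) = -12 - 4 G$)
$t{\left(K,z \right)} = 9$ ($t{\left(K,z \right)} = \left(-3\right)^{2} = 9$)
$\left(t{\left(161,W{\left(0 \right)} \right)} + R{\left(151 \right)}\right) \left(13870 + 27764\right) = \left(9 - \frac{195}{2 \cdot 151}\right) \left(13870 + 27764\right) = \left(9 - \frac{195}{302}\right) 41634 = \frac{2523}{302} \cdot 41634 = \frac{52521291}{151}$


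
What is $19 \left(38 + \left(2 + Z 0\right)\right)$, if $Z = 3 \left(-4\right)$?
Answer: $760$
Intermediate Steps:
$Z = -12$
$19 \left(38 + \left(2 + Z 0\right)\right) = 19 \left(38 + \left(2 - 0\right)\right) = 19 \left(38 + \left(2 + 0\right)\right) = 19 \left(38 + 2\right) = 19 \cdot 40 = 760$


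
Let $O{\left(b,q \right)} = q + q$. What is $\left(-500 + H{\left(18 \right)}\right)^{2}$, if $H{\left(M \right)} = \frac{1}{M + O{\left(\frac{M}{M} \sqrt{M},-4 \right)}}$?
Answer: $\frac{24990001}{100} \approx 2.499 \cdot 10^{5}$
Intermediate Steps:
$O{\left(b,q \right)} = 2 q$
$H{\left(M \right)} = \frac{1}{-8 + M}$ ($H{\left(M \right)} = \frac{1}{M + 2 \left(-4\right)} = \frac{1}{M - 8} = \frac{1}{-8 + M}$)
$\left(-500 + H{\left(18 \right)}\right)^{2} = \left(-500 + \frac{1}{-8 + 18}\right)^{2} = \left(-500 + \frac{1}{10}\right)^{2} = \left(- \frac{4999}{10}\right)^{2} = \frac{24990001}{100}$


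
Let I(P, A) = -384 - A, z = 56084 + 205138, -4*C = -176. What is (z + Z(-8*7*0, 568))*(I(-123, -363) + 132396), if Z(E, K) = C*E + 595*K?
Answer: 79316717250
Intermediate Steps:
C = 44 (C = -¼*(-176) = 44)
Z(E, K) = 44*E + 595*K
z = 261222
(z + Z(-8*7*0, 568))*(I(-123, -363) + 132396) = (261222 + (44*(-8*7*0) + 595*568))*((-384 - 1*(-363)) + 132396) = (261222 + (44*(-56*0) + 337960))*((-384 + 363) + 132396) = (261222 + (44*0 + 337960))*(-21 + 132396) = (261222 + (0 + 337960))*132375 = (261222 + 337960)*132375 = 599182*132375 = 79316717250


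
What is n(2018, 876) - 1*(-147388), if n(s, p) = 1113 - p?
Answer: 147625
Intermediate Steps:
n(2018, 876) - 1*(-147388) = (1113 - 1*876) - 1*(-147388) = (1113 - 876) + 147388 = 237 + 147388 = 147625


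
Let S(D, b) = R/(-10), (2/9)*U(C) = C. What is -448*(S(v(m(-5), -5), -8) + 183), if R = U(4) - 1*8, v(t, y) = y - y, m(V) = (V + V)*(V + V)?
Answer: -81536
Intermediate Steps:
m(V) = 4*V**2 (m(V) = (2*V)*(2*V) = 4*V**2)
U(C) = 9*C/2
v(t, y) = 0
R = 10 (R = (9/2)*4 - 1*8 = 18 - 8 = 10)
S(D, b) = -1 (S(D, b) = 10/(-10) = 10*(-1/10) = -1)
-448*(S(v(m(-5), -5), -8) + 183) = -448*(-1 + 183) = -448*182 = -81536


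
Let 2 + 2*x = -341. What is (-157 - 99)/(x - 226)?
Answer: 512/795 ≈ 0.64402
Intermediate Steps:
x = -343/2 (x = -1 + (½)*(-341) = -1 - 341/2 = -343/2 ≈ -171.50)
(-157 - 99)/(x - 226) = (-157 - 99)/(-343/2 - 226) = -256/(-795/2) = -256*(-2/795) = 512/795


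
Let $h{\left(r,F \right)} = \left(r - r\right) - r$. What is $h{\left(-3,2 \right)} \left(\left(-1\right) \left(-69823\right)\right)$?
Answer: $209469$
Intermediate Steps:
$h{\left(r,F \right)} = - r$ ($h{\left(r,F \right)} = 0 - r = - r$)
$h{\left(-3,2 \right)} \left(\left(-1\right) \left(-69823\right)\right) = \left(-1\right) \left(-3\right) \left(\left(-1\right) \left(-69823\right)\right) = 3 \cdot 69823 = 209469$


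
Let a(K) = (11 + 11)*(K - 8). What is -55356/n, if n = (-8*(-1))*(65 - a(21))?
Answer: 13839/442 ≈ 31.310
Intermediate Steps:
a(K) = -176 + 22*K (a(K) = 22*(-8 + K) = -176 + 22*K)
n = -1768 (n = (-8*(-1))*(65 - (-176 + 22*21)) = 8*(65 - (-176 + 462)) = 8*(65 - 1*286) = 8*(65 - 286) = 8*(-221) = -1768)
-55356/n = -55356/(-1768) = -55356*(-1/1768) = 13839/442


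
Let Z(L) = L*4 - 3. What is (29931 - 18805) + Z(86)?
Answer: 11467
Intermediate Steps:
Z(L) = -3 + 4*L (Z(L) = 4*L - 3 = -3 + 4*L)
(29931 - 18805) + Z(86) = (29931 - 18805) + (-3 + 4*86) = 11126 + (-3 + 344) = 11126 + 341 = 11467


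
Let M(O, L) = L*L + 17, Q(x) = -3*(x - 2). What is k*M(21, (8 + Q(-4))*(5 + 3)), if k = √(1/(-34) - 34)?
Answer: 43281*I*√39338/34 ≈ 2.5248e+5*I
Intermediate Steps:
Q(x) = 6 - 3*x (Q(x) = -3*(-2 + x) = 6 - 3*x)
M(O, L) = 17 + L² (M(O, L) = L² + 17 = 17 + L²)
k = I*√39338/34 (k = √(-1/34 - 34) = √(-1157/34) = I*√39338/34 ≈ 5.8335*I)
k*M(21, (8 + Q(-4))*(5 + 3)) = (I*√39338/34)*(17 + ((8 + (6 - 3*(-4)))*(5 + 3))²) = (I*√39338/34)*(17 + ((8 + (6 + 12))*8)²) = (I*√39338/34)*(17 + ((8 + 18)*8)²) = (I*√39338/34)*(17 + (26*8)²) = (I*√39338/34)*(17 + 208²) = (I*√39338/34)*(17 + 43264) = (I*√39338/34)*43281 = 43281*I*√39338/34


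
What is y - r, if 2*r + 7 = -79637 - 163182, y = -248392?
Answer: -126979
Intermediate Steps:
r = -121413 (r = -7/2 + (-79637 - 163182)/2 = -7/2 + (1/2)*(-242819) = -7/2 - 242819/2 = -121413)
y - r = -248392 - 1*(-121413) = -248392 + 121413 = -126979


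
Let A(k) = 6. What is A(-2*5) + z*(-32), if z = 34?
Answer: -1082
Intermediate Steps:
A(-2*5) + z*(-32) = 6 + 34*(-32) = 6 - 1088 = -1082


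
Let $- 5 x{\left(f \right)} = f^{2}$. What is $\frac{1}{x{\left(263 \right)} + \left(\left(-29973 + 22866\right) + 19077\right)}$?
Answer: $- \frac{5}{9319} \approx -0.00053654$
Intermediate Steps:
$x{\left(f \right)} = - \frac{f^{2}}{5}$
$\frac{1}{x{\left(263 \right)} + \left(\left(-29973 + 22866\right) + 19077\right)} = \frac{1}{- \frac{263^{2}}{5} + \left(\left(-29973 + 22866\right) + 19077\right)} = \frac{1}{\left(- \frac{1}{5}\right) 69169 + \left(-7107 + 19077\right)} = \frac{1}{- \frac{69169}{5} + 11970} = \frac{1}{- \frac{9319}{5}} = - \frac{5}{9319}$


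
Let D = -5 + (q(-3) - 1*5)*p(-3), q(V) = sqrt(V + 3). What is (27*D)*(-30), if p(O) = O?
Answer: -8100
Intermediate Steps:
q(V) = sqrt(3 + V)
D = 10 (D = -5 + (sqrt(3 - 3) - 1*5)*(-3) = -5 + (sqrt(0) - 5)*(-3) = -5 + (0 - 5)*(-3) = -5 - 5*(-3) = -5 + 15 = 10)
(27*D)*(-30) = (27*10)*(-30) = 270*(-30) = -8100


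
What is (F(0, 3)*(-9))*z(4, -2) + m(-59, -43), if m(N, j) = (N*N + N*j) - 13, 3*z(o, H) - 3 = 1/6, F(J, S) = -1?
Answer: 12029/2 ≈ 6014.5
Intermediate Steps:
z(o, H) = 19/18 (z(o, H) = 1 + (1/3)/6 = 1 + (1/3)*(1/6) = 1 + 1/18 = 19/18)
m(N, j) = -13 + N**2 + N*j (m(N, j) = (N**2 + N*j) - 13 = -13 + N**2 + N*j)
(F(0, 3)*(-9))*z(4, -2) + m(-59, -43) = -1*(-9)*(19/18) + (-13 + (-59)**2 - 59*(-43)) = 9*(19/18) + (-13 + 3481 + 2537) = 19/2 + 6005 = 12029/2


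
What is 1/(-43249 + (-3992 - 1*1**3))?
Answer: -1/47242 ≈ -2.1168e-5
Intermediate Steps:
1/(-43249 + (-3992 - 1*1**3)) = 1/(-43249 + (-3992 - 1*1)) = 1/(-43249 + (-3992 - 1)) = 1/(-43249 - 3993) = 1/(-47242) = -1/47242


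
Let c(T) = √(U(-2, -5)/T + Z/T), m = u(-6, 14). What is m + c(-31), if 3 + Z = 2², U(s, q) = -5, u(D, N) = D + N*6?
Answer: 78 + 2*√31/31 ≈ 78.359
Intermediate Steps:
u(D, N) = D + 6*N
m = 78 (m = -6 + 6*14 = -6 + 84 = 78)
Z = 1 (Z = -3 + 2² = -3 + 4 = 1)
c(T) = 2*√(-1/T) (c(T) = √(-5/T + 1/T) = √(-4/T) = 2*√(-1/T))
m + c(-31) = 78 + 2*√(-1/(-31)) = 78 + 2*√(-1*(-1/31)) = 78 + 2*√(1/31) = 78 + 2*(√31/31) = 78 + 2*√31/31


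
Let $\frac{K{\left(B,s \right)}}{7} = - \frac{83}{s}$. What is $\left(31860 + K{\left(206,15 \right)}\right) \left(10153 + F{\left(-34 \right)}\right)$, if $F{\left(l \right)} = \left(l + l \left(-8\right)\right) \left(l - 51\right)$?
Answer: $- \frac{1603314521}{5} \approx -3.2066 \cdot 10^{8}$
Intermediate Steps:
$K{\left(B,s \right)} = - \frac{581}{s}$ ($K{\left(B,s \right)} = 7 \left(- \frac{83}{s}\right) = - \frac{581}{s}$)
$F{\left(l \right)} = - 7 l \left(-51 + l\right)$ ($F{\left(l \right)} = \left(l - 8 l\right) \left(-51 + l\right) = - 7 l \left(-51 + l\right)$)
$\left(31860 + K{\left(206,15 \right)}\right) \left(10153 + F{\left(-34 \right)}\right) = \left(31860 - \frac{581}{15}\right) \left(10153 + 7 \left(-34\right) \left(51 - -34\right)\right) = \left(31860 - \frac{581}{15}\right) \left(10153 + 7 \left(-34\right) \left(51 + 34\right)\right) = \left(31860 - \frac{581}{15}\right) \left(10153 + 7 \left(-34\right) 85\right) = \frac{477319 \left(10153 - 20230\right)}{15} = \frac{477319}{15} \left(-10077\right) = - \frac{1603314521}{5}$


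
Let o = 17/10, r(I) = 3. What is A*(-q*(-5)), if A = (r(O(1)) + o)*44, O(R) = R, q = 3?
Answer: 3102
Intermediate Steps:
o = 17/10 (o = 17*(⅒) = 17/10 ≈ 1.7000)
A = 1034/5 (A = (3 + 17/10)*44 = (47/10)*44 = 1034/5 ≈ 206.80)
A*(-q*(-5)) = 1034*(-1*3*(-5))/5 = 1034*(-3*(-5))/5 = (1034/5)*15 = 3102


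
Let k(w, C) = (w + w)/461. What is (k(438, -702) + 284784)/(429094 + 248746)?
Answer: 6564315/15624212 ≈ 0.42014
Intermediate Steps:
k(w, C) = 2*w/461 (k(w, C) = (2*w)*(1/461) = 2*w/461)
(k(438, -702) + 284784)/(429094 + 248746) = ((2/461)*438 + 284784)/(429094 + 248746) = (876/461 + 284784)/677840 = (131286300/461)*(1/677840) = 6564315/15624212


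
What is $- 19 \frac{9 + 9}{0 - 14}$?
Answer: $\frac{171}{7} \approx 24.429$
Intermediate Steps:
$- 19 \frac{9 + 9}{0 - 14} = - 19 \frac{18}{-14} = - 19 \cdot 18 \left(- \frac{1}{14}\right) = \left(-19\right) \left(- \frac{9}{7}\right) = \frac{171}{7}$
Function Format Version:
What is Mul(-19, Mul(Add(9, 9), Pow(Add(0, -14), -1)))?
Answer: Rational(171, 7) ≈ 24.429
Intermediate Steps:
Mul(-19, Mul(Add(9, 9), Pow(Add(0, -14), -1))) = Mul(-19, Mul(18, Pow(-14, -1))) = Mul(-19, Mul(18, Rational(-1, 14))) = Mul(-19, Rational(-9, 7)) = Rational(171, 7)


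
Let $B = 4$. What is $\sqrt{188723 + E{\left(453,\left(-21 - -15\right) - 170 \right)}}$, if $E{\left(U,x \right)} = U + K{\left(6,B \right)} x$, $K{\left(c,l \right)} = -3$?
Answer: $2 \sqrt{47426} \approx 435.55$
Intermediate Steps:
$E{\left(U,x \right)} = U - 3 x$
$\sqrt{188723 + E{\left(453,\left(-21 - -15\right) - 170 \right)}} = \sqrt{188723 - \left(-453 + 3 \left(\left(-21 - -15\right) - 170\right)\right)} = \sqrt{188723 - \left(-453 + 3 \left(\left(-21 + \left(-88 + 103\right)\right) - 170\right)\right)} = \sqrt{188723 - \left(-453 + 3 \left(\left(-21 + 15\right) - 170\right)\right)} = \sqrt{188723 - \left(-453 + 3 \left(-6 - 170\right)\right)} = \sqrt{188723 + \left(453 - -528\right)} = \sqrt{188723 + \left(453 + 528\right)} = \sqrt{188723 + 981} = \sqrt{189704} = 2 \sqrt{47426}$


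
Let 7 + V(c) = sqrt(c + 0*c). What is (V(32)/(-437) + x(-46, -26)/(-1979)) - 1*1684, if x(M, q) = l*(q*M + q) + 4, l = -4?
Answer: -1454304667/864823 - 4*sqrt(2)/437 ≈ -1681.6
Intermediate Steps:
V(c) = -7 + sqrt(c) (V(c) = -7 + sqrt(c + 0*c) = -7 + sqrt(c + 0) = -7 + sqrt(c))
x(M, q) = 4 - 4*q - 4*M*q (x(M, q) = -4*(q*M + q) + 4 = -4*(M*q + q) + 4 = -4*(q + M*q) + 4 = (-4*q - 4*M*q) + 4 = 4 - 4*q - 4*M*q)
(V(32)/(-437) + x(-46, -26)/(-1979)) - 1*1684 = ((-7 + sqrt(32))/(-437) + (4 - 4*(-26) - 4*(-46)*(-26))/(-1979)) - 1*1684 = ((-7 + 4*sqrt(2))*(-1/437) + (4 + 104 - 4784)*(-1/1979)) - 1684 = ((7/437 - 4*sqrt(2)/437) - 4676*(-1/1979)) - 1684 = ((7/437 - 4*sqrt(2)/437) + 4676/1979) - 1684 = (2057265/864823 - 4*sqrt(2)/437) - 1684 = -1454304667/864823 - 4*sqrt(2)/437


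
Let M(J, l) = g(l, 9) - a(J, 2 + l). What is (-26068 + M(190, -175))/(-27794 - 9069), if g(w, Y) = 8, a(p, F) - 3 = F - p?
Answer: 25700/36863 ≈ 0.69718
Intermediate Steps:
a(p, F) = 3 + F - p (a(p, F) = 3 + (F - p) = 3 + F - p)
M(J, l) = 3 + J - l (M(J, l) = 8 - (3 + (2 + l) - J) = 8 - (5 + l - J) = 8 + (-5 + J - l) = 3 + J - l)
(-26068 + M(190, -175))/(-27794 - 9069) = (-26068 + (3 + 190 - 1*(-175)))/(-27794 - 9069) = (-26068 + (3 + 190 + 175))/(-36863) = (-26068 + 368)*(-1/36863) = -25700*(-1/36863) = 25700/36863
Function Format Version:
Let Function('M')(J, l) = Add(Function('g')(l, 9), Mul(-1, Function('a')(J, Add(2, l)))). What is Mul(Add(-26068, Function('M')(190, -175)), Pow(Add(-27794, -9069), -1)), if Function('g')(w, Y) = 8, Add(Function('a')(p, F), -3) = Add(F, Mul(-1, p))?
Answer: Rational(25700, 36863) ≈ 0.69718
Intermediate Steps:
Function('a')(p, F) = Add(3, F, Mul(-1, p)) (Function('a')(p, F) = Add(3, Add(F, Mul(-1, p))) = Add(3, F, Mul(-1, p)))
Function('M')(J, l) = Add(3, J, Mul(-1, l)) (Function('M')(J, l) = Add(8, Mul(-1, Add(3, Add(2, l), Mul(-1, J)))) = Add(8, Mul(-1, Add(5, l, Mul(-1, J)))) = Add(8, Add(-5, J, Mul(-1, l))) = Add(3, J, Mul(-1, l)))
Mul(Add(-26068, Function('M')(190, -175)), Pow(Add(-27794, -9069), -1)) = Mul(Add(-26068, Add(3, 190, Mul(-1, -175))), Pow(Add(-27794, -9069), -1)) = Mul(Add(-26068, Add(3, 190, 175)), Pow(-36863, -1)) = Mul(Add(-26068, 368), Rational(-1, 36863)) = Mul(-25700, Rational(-1, 36863)) = Rational(25700, 36863)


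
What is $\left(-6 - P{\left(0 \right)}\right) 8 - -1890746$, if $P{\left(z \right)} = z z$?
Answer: $1890698$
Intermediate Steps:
$P{\left(z \right)} = z^{2}$
$\left(-6 - P{\left(0 \right)}\right) 8 - -1890746 = \left(-6 + \left(4 \cdot 0 - 0^{2}\right)\right) 8 - -1890746 = \left(-6 + \left(0 - 0\right)\right) 8 + 1890746 = \left(-6 + \left(0 + 0\right)\right) 8 + 1890746 = \left(-6 + 0\right) 8 + 1890746 = \left(-6\right) 8 + 1890746 = -48 + 1890746 = 1890698$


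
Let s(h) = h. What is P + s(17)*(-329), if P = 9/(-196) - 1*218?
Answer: -1138965/196 ≈ -5811.0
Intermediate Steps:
P = -42737/196 (P = 9*(-1/196) - 218 = -9/196 - 218 = -42737/196 ≈ -218.05)
P + s(17)*(-329) = -42737/196 + 17*(-329) = -42737/196 - 5593 = -1138965/196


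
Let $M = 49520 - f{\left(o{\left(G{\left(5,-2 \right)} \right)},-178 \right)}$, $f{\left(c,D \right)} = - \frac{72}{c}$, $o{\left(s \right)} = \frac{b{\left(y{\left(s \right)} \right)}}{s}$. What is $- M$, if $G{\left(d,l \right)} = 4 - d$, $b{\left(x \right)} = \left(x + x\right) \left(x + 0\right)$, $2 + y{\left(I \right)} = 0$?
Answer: $-49511$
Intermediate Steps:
$y{\left(I \right)} = -2$ ($y{\left(I \right)} = -2 + 0 = -2$)
$b{\left(x \right)} = 2 x^{2}$ ($b{\left(x \right)} = 2 x x = 2 x^{2}$)
$o{\left(s \right)} = \frac{8}{s}$ ($o{\left(s \right)} = \frac{2 \left(-2\right)^{2}}{s} = \frac{2 \cdot 4}{s} = \frac{8}{s}$)
$M = 49511$ ($M = 49520 - - \frac{72}{8 \frac{1}{4 - 5}} = 49520 - - \frac{72}{8 \frac{1}{-1}} = 49520 - - \frac{72}{8 \left(-1\right)} = 49520 - - \frac{72}{-8} = 49520 - \left(-72\right) \left(- \frac{1}{8}\right) = 49520 - 9 = 49511$)
$- M = \left(-1\right) 49511 = -49511$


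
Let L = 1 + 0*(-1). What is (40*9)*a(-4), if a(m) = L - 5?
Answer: -1440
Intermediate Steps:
L = 1 (L = 1 + 0 = 1)
a(m) = -4 (a(m) = 1 - 5 = -4)
(40*9)*a(-4) = (40*9)*(-4) = 360*(-4) = -1440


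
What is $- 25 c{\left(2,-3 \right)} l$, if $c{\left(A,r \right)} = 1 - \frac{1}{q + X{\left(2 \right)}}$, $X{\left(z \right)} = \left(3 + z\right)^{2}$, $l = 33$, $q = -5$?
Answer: $- \frac{3135}{4} \approx -783.75$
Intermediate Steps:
$c{\left(A,r \right)} = \frac{19}{20}$ ($c{\left(A,r \right)} = 1 - \frac{1}{-5 + \left(3 + 2\right)^{2}} = 1 - \frac{1}{-5 + 5^{2}} = 1 - \frac{1}{-5 + 25} = 1 - \frac{1}{20} = \frac{19}{20}$)
$- 25 c{\left(2,-3 \right)} l = \left(-25\right) \frac{19}{20} \cdot 33 = \left(- \frac{95}{4}\right) 33 = - \frac{3135}{4}$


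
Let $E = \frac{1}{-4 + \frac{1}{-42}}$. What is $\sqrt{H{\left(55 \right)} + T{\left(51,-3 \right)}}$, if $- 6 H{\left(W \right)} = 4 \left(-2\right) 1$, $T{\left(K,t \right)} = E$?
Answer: $\frac{5 \sqrt{66}}{39} \approx 1.0415$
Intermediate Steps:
$E = - \frac{42}{169}$ ($E = \frac{1}{-4 - \frac{1}{42}} = \frac{1}{- \frac{169}{42}} = - \frac{42}{169} \approx -0.24852$)
$T{\left(K,t \right)} = - \frac{42}{169}$
$H{\left(W \right)} = \frac{4}{3}$ ($H{\left(W \right)} = - \frac{4 \left(-2\right) 1}{6} = - \frac{\left(-8\right) 1}{6} = \left(- \frac{1}{6}\right) \left(-8\right) = \frac{4}{3}$)
$\sqrt{H{\left(55 \right)} + T{\left(51,-3 \right)}} = \sqrt{\frac{4}{3} - \frac{42}{169}} = \sqrt{\frac{550}{507}} = \frac{5 \sqrt{66}}{39}$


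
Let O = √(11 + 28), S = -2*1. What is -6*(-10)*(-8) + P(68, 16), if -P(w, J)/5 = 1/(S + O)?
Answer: -3362/7 - √39/7 ≈ -481.18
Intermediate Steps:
S = -2
O = √39 ≈ 6.2450
P(w, J) = -5/(-2 + √39)
-6*(-10)*(-8) + P(68, 16) = -6*(-10)*(-8) + (-2/7 - √39/7) = 60*(-8) + (-2/7 - √39/7) = -480 + (-2/7 - √39/7) = -3362/7 - √39/7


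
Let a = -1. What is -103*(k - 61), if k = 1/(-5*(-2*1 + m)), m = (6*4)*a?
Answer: 816687/130 ≈ 6282.2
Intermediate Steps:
m = -24 (m = (6*4)*(-1) = 24*(-1) = -24)
k = 1/130 (k = 1/(-5*(-2*1 - 24)) = 1/(-5*(-2 - 24)) = 1/(-5*(-26)) = 1/130 ≈ 0.0076923)
-103*(k - 61) = -103*(1/130 - 61) = -103*(-7929/130) = 816687/130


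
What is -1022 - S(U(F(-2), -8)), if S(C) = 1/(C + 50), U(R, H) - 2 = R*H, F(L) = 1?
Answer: -44969/44 ≈ -1022.0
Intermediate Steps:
U(R, H) = 2 + H*R (U(R, H) = 2 + R*H = 2 + H*R)
S(C) = 1/(50 + C)
-1022 - S(U(F(-2), -8)) = -1022 - 1/(50 + (2 - 8*1)) = -1022 - 1/(50 + (2 - 8)) = -1022 - 1/(50 - 6) = -1022 - 1/44 = -44969/44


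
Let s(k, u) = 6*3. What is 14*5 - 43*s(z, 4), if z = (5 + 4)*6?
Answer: -704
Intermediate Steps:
z = 54 (z = 9*6 = 54)
s(k, u) = 18
14*5 - 43*s(z, 4) = 14*5 - 43*18 = 70 - 774 = -704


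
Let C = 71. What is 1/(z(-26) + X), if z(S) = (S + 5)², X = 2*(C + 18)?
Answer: 1/619 ≈ 0.0016155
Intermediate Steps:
X = 178 (X = 2*(71 + 18) = 2*89 = 178)
z(S) = (5 + S)²
1/(z(-26) + X) = 1/((5 - 26)² + 178) = 1/((-21)² + 178) = 1/(441 + 178) = 1/619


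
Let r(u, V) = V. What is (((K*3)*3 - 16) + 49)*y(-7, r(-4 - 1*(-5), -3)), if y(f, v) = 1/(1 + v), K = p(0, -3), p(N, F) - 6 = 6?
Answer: -141/2 ≈ -70.500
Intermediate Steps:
p(N, F) = 12 (p(N, F) = 6 + 6 = 12)
K = 12
(((K*3)*3 - 16) + 49)*y(-7, r(-4 - 1*(-5), -3)) = (((12*3)*3 - 16) + 49)/(1 - 3) = ((36*3 - 16) + 49)/(-2) = ((108 - 16) + 49)*(-½) = (92 + 49)*(-½) = 141*(-½) = -141/2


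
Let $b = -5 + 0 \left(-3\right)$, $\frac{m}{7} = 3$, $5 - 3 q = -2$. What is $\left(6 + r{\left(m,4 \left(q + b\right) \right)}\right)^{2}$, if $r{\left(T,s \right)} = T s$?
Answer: $47524$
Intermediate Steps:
$q = \frac{7}{3}$ ($q = \frac{5}{3} - - \frac{2}{3} = \frac{5}{3} + \frac{2}{3} = \frac{7}{3} \approx 2.3333$)
$m = 21$ ($m = 7 \cdot 3 = 21$)
$b = -5$ ($b = -5 + 0 = -5$)
$\left(6 + r{\left(m,4 \left(q + b\right) \right)}\right)^{2} = \left(6 + 21 \cdot 4 \left(\frac{7}{3} - 5\right)\right)^{2} = \left(6 + 21 \cdot 4 \left(- \frac{8}{3}\right)\right)^{2} = \left(6 + 21 \left(- \frac{32}{3}\right)\right)^{2} = \left(6 - 224\right)^{2} = \left(-218\right)^{2} = 47524$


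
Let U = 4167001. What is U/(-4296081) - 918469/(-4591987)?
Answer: -15188997200998/19727548102947 ≈ -0.76994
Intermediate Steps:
U/(-4296081) - 918469/(-4591987) = 4167001/(-4296081) - 918469/(-4591987) = 4167001*(-1/4296081) - 918469*(-1/4591987) = -4167001/4296081 + 918469/4591987 = -15188997200998/19727548102947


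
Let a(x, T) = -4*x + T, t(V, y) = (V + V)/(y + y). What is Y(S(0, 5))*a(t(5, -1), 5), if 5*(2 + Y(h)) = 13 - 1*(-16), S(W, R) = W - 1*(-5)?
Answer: 95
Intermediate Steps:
S(W, R) = 5 + W (S(W, R) = W + 5 = 5 + W)
t(V, y) = V/y (t(V, y) = (2*V)/((2*y)) = (2*V)*(1/(2*y)) = V/y)
Y(h) = 19/5 (Y(h) = -2 + (13 - 1*(-16))/5 = -2 + (13 + 16)/5 = -2 + (⅕)*29 = -2 + 29/5 = 19/5)
a(x, T) = T - 4*x
Y(S(0, 5))*a(t(5, -1), 5) = 19*(5 - 20/(-1))/5 = 19*(5 - 20*(-1))/5 = 19*(5 - 4*(-5))/5 = 19*(5 + 20)/5 = (19/5)*25 = 95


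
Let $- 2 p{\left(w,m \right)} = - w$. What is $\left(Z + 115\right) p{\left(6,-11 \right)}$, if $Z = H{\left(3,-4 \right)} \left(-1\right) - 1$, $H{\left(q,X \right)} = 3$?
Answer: $333$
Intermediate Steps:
$p{\left(w,m \right)} = \frac{w}{2}$ ($p{\left(w,m \right)} = - \frac{\left(-1\right) w}{2} = \frac{w}{2}$)
$Z = -4$ ($Z = 3 \left(-1\right) - 1 = -3 - 1 = -4$)
$\left(Z + 115\right) p{\left(6,-11 \right)} = \left(-4 + 115\right) \frac{1}{2} \cdot 6 = 111 \cdot 3 = 333$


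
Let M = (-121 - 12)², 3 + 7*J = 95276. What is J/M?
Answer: 95273/123823 ≈ 0.76943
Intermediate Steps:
J = 95273/7 (J = -3/7 + (⅐)*95276 = -3/7 + 95276/7 = 95273/7 ≈ 13610.)
M = 17689 (M = (-133)² = 17689)
J/M = (95273/7)/17689 = (95273/7)*(1/17689) = 95273/123823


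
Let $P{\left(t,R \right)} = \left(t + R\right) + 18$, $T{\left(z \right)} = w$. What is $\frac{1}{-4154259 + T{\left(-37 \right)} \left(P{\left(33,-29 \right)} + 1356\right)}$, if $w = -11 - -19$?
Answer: $- \frac{1}{4143235} \approx -2.4136 \cdot 10^{-7}$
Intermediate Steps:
$w = 8$ ($w = -11 + 19 = 8$)
$T{\left(z \right)} = 8$
$P{\left(t,R \right)} = 18 + R + t$ ($P{\left(t,R \right)} = \left(R + t\right) + 18 = 18 + R + t$)
$\frac{1}{-4154259 + T{\left(-37 \right)} \left(P{\left(33,-29 \right)} + 1356\right)} = \frac{1}{-4154259 + 8 \left(\left(18 - 29 + 33\right) + 1356\right)} = \frac{1}{-4154259 + 8 \left(22 + 1356\right)} = \frac{1}{-4154259 + 8 \cdot 1378} = \frac{1}{-4154259 + 11024} = \frac{1}{-4143235} = - \frac{1}{4143235}$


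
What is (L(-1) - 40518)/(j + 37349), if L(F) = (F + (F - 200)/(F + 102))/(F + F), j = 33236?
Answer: -4092167/7129085 ≈ -0.57401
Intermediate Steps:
L(F) = (F + (-200 + F)/(102 + F))/(2*F) (L(F) = (F + (-200 + F)/(102 + F))/((2*F)) = (F + (-200 + F)/(102 + F))*(1/(2*F)) = (F + (-200 + F)/(102 + F))/(2*F))
(L(-1) - 40518)/(j + 37349) = ((½)*(-200 + (-1)² + 103*(-1))/(-1*(102 - 1)) - 40518)/(33236 + 37349) = ((½)*(-1)*(-200 + 1 - 103)/101 - 40518)/70585 = ((½)*(-1)*(1/101)*(-302) - 40518)*(1/70585) = (151/101 - 40518)*(1/70585) = -4092167/101*1/70585 = -4092167/7129085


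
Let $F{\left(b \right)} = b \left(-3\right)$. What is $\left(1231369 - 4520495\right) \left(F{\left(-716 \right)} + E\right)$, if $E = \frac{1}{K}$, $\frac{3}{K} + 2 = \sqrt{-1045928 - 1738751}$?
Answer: $- \frac{21188549692}{3} - \frac{3289126 i \sqrt{2784679}}{3} \approx -7.0628 \cdot 10^{9} - 1.8296 \cdot 10^{9} i$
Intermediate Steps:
$F{\left(b \right)} = - 3 b$
$K = \frac{3}{-2 + i \sqrt{2784679}}$ ($K = \frac{3}{-2 + \sqrt{-1045928 - 1738751}} = \frac{3}{-2 + \sqrt{-2784679}} = \frac{3}{-2 + i \sqrt{2784679}} \approx -2.1546 \cdot 10^{-6} - 0.0017978 i$)
$E = \frac{1}{- \frac{6}{2784683} - \frac{3 i \sqrt{2784679}}{2784683}} \approx -0.667 + 556.25 i$
$\left(1231369 - 4520495\right) \left(F{\left(-716 \right)} + E\right) = \left(1231369 - 4520495\right) \left(\left(-3\right) \left(-716\right) - \left(\frac{2}{3} - \frac{i \sqrt{2784679}}{3}\right)\right) = - 3289126 \left(2148 - \left(\frac{2}{3} - \frac{i \sqrt{2784679}}{3}\right)\right) = - 3289126 \left(\frac{6442}{3} + \frac{i \sqrt{2784679}}{3}\right) = - \frac{21188549692}{3} - \frac{3289126 i \sqrt{2784679}}{3}$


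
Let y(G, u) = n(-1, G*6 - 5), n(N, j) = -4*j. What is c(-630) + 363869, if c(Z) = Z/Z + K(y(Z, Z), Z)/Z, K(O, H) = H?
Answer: 363871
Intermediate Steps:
y(G, u) = 20 - 24*G (y(G, u) = -4*(G*6 - 5) = -4*(6*G - 5) = -4*(-5 + 6*G) = 20 - 24*G)
c(Z) = 2 (c(Z) = Z/Z + Z/Z = 1 + 1 = 2)
c(-630) + 363869 = 2 + 363869 = 363871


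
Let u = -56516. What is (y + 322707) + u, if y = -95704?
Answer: 170487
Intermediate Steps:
(y + 322707) + u = (-95704 + 322707) - 56516 = 227003 - 56516 = 170487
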